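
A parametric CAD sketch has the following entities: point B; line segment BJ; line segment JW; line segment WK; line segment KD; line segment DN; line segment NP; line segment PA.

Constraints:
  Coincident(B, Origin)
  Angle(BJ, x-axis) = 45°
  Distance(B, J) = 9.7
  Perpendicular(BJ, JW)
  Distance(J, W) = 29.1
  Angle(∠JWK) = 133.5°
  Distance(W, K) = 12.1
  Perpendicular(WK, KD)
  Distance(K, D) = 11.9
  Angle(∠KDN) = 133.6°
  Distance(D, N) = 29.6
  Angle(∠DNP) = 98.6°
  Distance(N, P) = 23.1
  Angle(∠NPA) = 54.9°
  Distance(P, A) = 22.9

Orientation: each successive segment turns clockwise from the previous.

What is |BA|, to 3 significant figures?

17.9

∠DNP = 98.6° gives NP at 50.7° from the x-axis; with |NP| = 23.1, P = (10.0, 14.3). ∠NPA = 54.9° gives PA at -74.4° from the x-axis; with |PA| = 22.9, A = (16.2, -7.72). Then |BA| = |A − B| = 17.9.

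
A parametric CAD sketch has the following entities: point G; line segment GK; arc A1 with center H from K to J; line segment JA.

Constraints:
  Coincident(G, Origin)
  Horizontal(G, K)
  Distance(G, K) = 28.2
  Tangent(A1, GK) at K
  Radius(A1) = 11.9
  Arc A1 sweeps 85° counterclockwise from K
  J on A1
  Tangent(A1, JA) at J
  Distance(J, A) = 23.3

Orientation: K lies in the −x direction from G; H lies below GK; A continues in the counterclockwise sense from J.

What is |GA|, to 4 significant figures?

54.15

On A1, K sits at bearing 90° from H; an 85° counterclockwise sweep puts J at bearing 175°, so J = H + 11.9·(cos 175°, sin 175°) = (-40.05, -10.86). Since A1 is tangent to JA there, HJ ⟂ JA, so JA runs along (−sin 175°, cos 175°); with |JA| = 23.3, A = (-42.09, -34.07). Then |GA| = |A − G| = 54.15.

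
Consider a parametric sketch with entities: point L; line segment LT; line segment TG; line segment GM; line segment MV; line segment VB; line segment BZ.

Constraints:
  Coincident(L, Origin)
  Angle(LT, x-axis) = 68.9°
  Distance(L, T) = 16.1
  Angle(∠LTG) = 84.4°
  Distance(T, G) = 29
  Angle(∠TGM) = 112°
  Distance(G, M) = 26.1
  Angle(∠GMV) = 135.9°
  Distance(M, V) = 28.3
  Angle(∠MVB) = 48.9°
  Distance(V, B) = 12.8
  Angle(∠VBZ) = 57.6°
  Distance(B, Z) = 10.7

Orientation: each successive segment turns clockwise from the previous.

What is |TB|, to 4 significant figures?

44.95

L is at the origin; LT runs at 68.9° with length 16.1, so T = (5.796, 15.02). ∠LTG = 84.4° gives TG at -26.70° from the x-axis; with |TG| = 29.0, G = (31.70, 1.990). ∠TGM = 112.0° gives GM at -94.70° from the x-axis; with |GM| = 26.1, M = (29.57, -24.02). ∠GMV = 135.9° gives MV at -138.8° from the x-axis; with |MV| = 28.3, V = (8.272, -42.66). ∠MVB = 48.9° gives VB at 90.10° from the x-axis; with |VB| = 12.8, B = (8.249, -29.86). Then |TB| = |B − T| = 44.95.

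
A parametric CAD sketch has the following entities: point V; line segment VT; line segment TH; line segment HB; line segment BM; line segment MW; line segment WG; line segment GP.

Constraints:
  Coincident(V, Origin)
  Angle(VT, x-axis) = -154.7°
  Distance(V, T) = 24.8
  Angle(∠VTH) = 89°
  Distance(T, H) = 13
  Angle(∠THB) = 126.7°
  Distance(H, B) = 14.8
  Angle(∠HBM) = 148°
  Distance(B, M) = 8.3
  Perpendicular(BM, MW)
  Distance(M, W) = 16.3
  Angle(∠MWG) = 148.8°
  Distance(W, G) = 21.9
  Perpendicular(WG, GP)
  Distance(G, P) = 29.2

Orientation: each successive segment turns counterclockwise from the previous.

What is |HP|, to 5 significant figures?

19.618

∠MWG = 148.8° gives WG at 142.80° from the x-axis; with |WG| = 21.9, G = (-17.832, 6.5270). The perpendicularity gives GP at right angles to WG, so GP runs at -127.20°; with |GP| = 29.2, P = (-35.486, -16.732). Then |HP| = |P − H| = 19.618.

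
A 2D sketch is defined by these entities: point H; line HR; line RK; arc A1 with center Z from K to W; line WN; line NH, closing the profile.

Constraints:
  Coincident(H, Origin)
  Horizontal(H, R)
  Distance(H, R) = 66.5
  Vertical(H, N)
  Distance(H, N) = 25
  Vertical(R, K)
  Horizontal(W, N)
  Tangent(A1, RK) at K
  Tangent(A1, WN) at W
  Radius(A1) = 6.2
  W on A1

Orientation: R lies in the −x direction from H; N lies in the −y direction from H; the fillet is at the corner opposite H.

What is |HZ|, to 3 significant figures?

63.2

H is at the origin; HR is horizontal with |HR| = 66.5 and R on the −x side, so R = (-66.5, 0.00). HN is vertical with |HN| = 25.0 and N on the −y side, so N = (0.00, -25.0). The virtual corner opposite H is at (-66.5, -25.0). The tangent condition forces ZK to be normal to RK and tangency of A1 to WN means the radius ZW is perpendicular to WN, with radius 6.2, so the center Z sits 6.2 in from both sides at Z = (-60.3, -18.8). Then |HZ| = |Z − H| = 63.2.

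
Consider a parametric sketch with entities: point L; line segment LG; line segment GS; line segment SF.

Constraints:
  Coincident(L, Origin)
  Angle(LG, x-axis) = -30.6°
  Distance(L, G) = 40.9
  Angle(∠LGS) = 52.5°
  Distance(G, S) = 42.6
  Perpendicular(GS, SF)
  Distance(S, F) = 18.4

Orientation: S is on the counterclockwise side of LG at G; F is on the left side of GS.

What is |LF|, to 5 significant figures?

22.599

∠LGS = 52.5°, so GS runs at -30.6° + (180° − 52.5°) = 96.900° from the x-axis; with |GS| = 42.6, S = G + 42.6·(cos 96.900°, sin 96.900°) = (30.087, 21.472). GS ⟂ SF; with |SF| = 18.4 on the left of GS, F = S + 18.4·(-0.99276, -0.12014) = (11.820, 19.261). Then |LF| = |F − L| = 22.599.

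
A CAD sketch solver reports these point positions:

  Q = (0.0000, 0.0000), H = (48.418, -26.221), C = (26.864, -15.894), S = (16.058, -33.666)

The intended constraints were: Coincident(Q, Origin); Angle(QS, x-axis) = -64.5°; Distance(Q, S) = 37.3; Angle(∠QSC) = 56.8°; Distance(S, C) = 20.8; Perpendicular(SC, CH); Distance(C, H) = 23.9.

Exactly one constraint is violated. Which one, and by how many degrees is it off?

Perpendicular(SC, CH) — off by 5.70°.

Q = (0.00, 0.00) ✓; QS at -64.50° ✓; |QS| = 37.30 ✓; ∠QSC = 56.80° ✓; |SC| = 20.80 ✓; ∠(SC, CH) = 84.30° ✗; |CH| = 23.90 ✓.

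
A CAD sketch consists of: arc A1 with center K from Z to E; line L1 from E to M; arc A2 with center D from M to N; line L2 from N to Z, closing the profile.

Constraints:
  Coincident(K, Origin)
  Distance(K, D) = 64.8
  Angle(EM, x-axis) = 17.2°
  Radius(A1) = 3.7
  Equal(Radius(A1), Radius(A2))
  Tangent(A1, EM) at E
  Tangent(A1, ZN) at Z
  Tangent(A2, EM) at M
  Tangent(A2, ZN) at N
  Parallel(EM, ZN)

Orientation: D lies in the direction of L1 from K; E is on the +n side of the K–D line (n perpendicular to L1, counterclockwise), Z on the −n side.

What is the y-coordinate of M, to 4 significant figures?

22.70

Tangency of A1 to both parallel lines with radius 3.7 puts E and Z at K ± 3.7·n: E = (-1.094, 3.535), Z = (1.094, -3.535). Equal radii place M and N the same way about D: M = D + 3.7·n = (60.81, 22.70), N = D − 3.7·n = (63.00, 15.63). So M.y = 22.70.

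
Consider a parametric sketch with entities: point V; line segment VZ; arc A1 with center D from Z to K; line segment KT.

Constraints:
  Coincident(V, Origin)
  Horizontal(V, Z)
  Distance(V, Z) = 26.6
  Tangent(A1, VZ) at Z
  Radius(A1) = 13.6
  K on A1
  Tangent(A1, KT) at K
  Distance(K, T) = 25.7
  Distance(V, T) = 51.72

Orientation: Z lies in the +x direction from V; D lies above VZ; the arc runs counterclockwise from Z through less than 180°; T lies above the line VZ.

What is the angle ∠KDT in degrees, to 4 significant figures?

62.11°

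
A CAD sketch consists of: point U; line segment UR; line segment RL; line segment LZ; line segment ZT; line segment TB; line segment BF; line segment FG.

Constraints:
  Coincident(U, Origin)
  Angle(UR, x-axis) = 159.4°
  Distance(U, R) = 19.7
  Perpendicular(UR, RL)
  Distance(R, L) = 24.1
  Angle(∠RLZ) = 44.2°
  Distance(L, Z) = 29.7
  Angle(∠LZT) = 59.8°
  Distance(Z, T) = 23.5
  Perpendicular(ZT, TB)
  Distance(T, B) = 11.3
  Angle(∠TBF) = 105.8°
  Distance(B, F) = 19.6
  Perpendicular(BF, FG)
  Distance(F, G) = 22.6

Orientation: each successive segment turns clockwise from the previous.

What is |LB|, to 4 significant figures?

16.73

U is at the origin; UR runs at 159.4° with length 19.7, so R = (-18.44, 6.931). The perpendicularity gives RL at right angles to UR, so RL runs at 69.40°; with |RL| = 24.1, L = (-9.961, 29.49). ∠RLZ = 44.2° gives LZ at -66.40° from the x-axis; with |LZ| = 29.7, Z = (1.929, 2.274). ∠LZT = 59.8° gives ZT at 173.4° from the x-axis; with |ZT| = 23.5, T = (-21.41, 4.975). The perpendicularity gives TB at right angles to ZT, so TB runs at 83.40°; with |TB| = 11.3, B = (-20.12, 16.20). Then |LB| = |B − L| = 16.73.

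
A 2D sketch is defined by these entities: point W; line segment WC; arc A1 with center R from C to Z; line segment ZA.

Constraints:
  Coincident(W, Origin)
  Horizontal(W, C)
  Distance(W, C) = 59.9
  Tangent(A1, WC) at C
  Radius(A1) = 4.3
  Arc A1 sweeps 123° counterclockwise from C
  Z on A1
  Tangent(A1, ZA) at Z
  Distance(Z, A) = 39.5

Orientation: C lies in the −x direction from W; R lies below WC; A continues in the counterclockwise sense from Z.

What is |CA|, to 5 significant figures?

43.615

On A1, C sits at bearing 90° from R; a 123° counterclockwise sweep puts Z at bearing 213°, so Z = R + 4.3·(cos 213°, sin 213°) = (-63.506, -6.6419). A1 meets ZA tangentially, so RZ is at right angles to ZA, so ZA runs along (−sin 213°, cos 213°); with |ZA| = 39.5, A = (-41.993, -39.769). Then |CA| = |A − C| = 43.615.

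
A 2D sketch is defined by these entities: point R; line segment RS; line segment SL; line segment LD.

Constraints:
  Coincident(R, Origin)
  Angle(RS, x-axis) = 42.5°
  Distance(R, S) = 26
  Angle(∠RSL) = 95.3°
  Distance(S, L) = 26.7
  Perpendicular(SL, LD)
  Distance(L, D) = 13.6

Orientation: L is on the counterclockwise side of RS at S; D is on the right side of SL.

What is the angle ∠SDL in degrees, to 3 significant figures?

63.0°

R is at the origin; RS runs at 42.5° with length 26.0, so S = 26.0·(cos 42.5°, sin 42.5°) = (19.2, 17.6). ∠RSL = 95.3°, so SL runs at 42.5° + (180° − 95.3°) = 127° from the x-axis; with |SL| = 26.7, L = S + 26.7·(cos 127°, sin 127°) = (3.03, 38.8). The perpendicularity gives LD at right angles to SL; with |LD| = 13.6 on the right of SL, D = L + 13.6·(0.797, 0.605) = (13.9, 47.1). Then cos ∠SDL = DS·DL / (|DS||DL|), giving 63.0°.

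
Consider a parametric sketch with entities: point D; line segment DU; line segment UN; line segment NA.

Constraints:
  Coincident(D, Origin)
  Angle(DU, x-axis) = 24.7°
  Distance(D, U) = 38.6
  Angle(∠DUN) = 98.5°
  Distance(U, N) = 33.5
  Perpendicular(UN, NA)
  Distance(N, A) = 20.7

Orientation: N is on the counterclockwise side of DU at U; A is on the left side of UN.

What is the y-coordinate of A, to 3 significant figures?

42.5

∠DUN = 98.5°, so UN runs at 24.7° + (180° − 98.5°) = 106° from the x-axis; with |UN| = 33.5, N = U + 33.5·(cos 106°, sin 106°) = (25.7, 48.3). UN is perpendicular to NA; with |NA| = 20.7 on the left of UN, A = N + 20.7·(-0.960, -0.279) = (5.84, 42.5). So A.y = 42.5.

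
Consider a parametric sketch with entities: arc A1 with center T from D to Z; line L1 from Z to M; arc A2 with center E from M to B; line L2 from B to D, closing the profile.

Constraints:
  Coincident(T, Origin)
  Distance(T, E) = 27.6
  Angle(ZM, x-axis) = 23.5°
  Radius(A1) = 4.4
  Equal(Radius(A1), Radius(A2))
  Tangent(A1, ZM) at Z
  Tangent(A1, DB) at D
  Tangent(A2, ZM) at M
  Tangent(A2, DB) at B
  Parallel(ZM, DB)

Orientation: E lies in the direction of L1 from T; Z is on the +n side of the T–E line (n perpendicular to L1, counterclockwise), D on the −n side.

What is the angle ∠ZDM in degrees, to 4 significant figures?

72.32°

The slot axis is L1's direction at 23.5°, so u = (cos 23.5°, sin 23.5°) = (0.9171, 0.3987) and n = (−sin 23.5°, cos 23.5°) = (-0.3987, 0.9171). T is at the origin and E lies 27.6 along u from T, so E = 27.6·u = (25.31, 11.01). Tangency of A1 to both parallel lines with radius 4.4 puts Z and D at T ± 4.4·n: Z = (-1.754, 4.035), D = (1.754, -4.035). Equal radii place M and B the same way about E: M = E + 4.4·n = (23.56, 15.04), B = E − 4.4·n = (27.07, 6.970). Then cos ∠ZDM = DZ·DM / (|DZ||DM|), giving 72.32°.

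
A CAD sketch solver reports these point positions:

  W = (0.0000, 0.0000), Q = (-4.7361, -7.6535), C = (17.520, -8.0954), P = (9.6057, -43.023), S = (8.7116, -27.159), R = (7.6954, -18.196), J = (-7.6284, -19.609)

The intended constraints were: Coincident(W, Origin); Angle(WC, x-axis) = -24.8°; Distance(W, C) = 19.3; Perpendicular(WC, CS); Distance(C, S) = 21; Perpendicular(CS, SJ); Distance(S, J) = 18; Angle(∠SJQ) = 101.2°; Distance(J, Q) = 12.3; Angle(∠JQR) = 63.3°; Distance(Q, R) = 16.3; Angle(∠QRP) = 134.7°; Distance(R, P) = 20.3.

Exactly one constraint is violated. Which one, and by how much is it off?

Distance(R, P) = 20.3 — off by 4.60.

W = (0.00, 0.00) ✓; WC at -24.80° ✓; |WC| = 19.30 ✓; ∠(WC, CS) = 90.00° ✓; |CS| = 21.00 ✓; ∠(CS, SJ) = 90.00° ✓; |SJ| = 18.00 ✓; ∠SJQ = 101.2° ✓; |JQ| = 12.30 ✓; ∠JQR = 63.30° ✓; |QR| = 16.30 ✓; ∠QRP = 134.7° ✓; |RP| = 24.90 ✗.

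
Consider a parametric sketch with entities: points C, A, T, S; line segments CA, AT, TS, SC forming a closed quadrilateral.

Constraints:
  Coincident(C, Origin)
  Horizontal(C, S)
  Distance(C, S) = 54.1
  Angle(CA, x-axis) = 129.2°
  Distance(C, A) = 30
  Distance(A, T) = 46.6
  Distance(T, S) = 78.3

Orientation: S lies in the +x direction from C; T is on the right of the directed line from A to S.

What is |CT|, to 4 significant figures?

31.15

C is at the origin; C and S share the same y with |CS| = 54.1 and S in +x, so S = (54.1, 0). CA runs at 129.2° with |CA| = 30.0, so A = (-18.96, 23.25). T is determined by |AT| = 46.6 and |TS| = 78.3 together: it lies at the intersection of circle(A, 46.6) and circle(S, 78.3). With |AS| = 76.67, the foot of the radical line on AS is 12.51 from A and the perpendicular offset is √(46.6² − 12.51²) = 44.89. Taking the right-of-AS solution: T = (-20.65, -23.32).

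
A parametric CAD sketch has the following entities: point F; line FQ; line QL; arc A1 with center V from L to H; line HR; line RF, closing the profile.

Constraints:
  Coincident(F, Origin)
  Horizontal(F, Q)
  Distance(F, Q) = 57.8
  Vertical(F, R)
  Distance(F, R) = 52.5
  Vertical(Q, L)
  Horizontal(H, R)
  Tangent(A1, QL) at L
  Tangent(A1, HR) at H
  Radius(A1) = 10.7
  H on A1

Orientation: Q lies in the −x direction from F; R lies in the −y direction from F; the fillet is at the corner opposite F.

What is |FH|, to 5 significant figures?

70.531

The virtual corner opposite F is at (-57.800, -52.500). The tangent condition forces VL to be normal to QL and the tangent condition forces VH to be normal to HR, with radius 10.7, so the center V sits 10.7 in from both sides at V = (-47.100, -41.800). That places the tangent points at L = (-57.800, -41.800) on QL and H = (-47.100, -52.500) on HR. Then |FH| = |H − F| = 70.531.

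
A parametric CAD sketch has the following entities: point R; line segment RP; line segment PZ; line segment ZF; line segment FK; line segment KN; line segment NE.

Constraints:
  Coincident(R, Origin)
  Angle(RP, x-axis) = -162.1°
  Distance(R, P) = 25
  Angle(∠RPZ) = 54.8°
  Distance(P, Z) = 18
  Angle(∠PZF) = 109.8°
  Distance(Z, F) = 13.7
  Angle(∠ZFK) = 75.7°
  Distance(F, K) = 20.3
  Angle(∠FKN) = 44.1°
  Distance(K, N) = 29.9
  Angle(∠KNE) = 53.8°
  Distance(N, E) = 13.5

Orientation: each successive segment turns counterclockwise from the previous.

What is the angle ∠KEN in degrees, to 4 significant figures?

99.78°

R is at the origin; RP runs at -162.1° with length 25.0, so P = (-23.79, -7.684). ∠RPZ = 54.8° gives PZ at -36.90° from the x-axis; with |PZ| = 18.0, Z = (-9.396, -18.49). ∠PZF = 109.8° gives ZF at 33.30° from the x-axis; with |ZF| = 13.7, F = (2.055, -10.97). ∠ZFK = 75.7° gives FK at 137.6° from the x-axis; with |FK| = 20.3, K = (-12.94, 2.718). ∠FKN = 44.1° gives KN at -86.50° from the x-axis; with |KN| = 29.9, N = (-11.11, -27.13). ∠KNE = 53.8° gives NE at 39.70° from the x-axis; with |NE| = 13.5, E = (-0.7234, -18.50). Then cos ∠KEN = EK·EN / (|EK||EN|), giving 99.78°.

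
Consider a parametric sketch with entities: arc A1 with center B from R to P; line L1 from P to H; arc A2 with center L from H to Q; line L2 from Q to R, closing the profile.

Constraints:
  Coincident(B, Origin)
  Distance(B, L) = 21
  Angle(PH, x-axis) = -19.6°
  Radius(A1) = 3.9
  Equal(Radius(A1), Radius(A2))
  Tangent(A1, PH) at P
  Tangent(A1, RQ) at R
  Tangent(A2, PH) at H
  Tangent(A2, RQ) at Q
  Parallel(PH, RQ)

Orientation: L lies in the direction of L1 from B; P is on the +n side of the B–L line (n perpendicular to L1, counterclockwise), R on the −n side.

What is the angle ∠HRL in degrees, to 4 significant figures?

9.856°

The slot axis is L1's direction at -19.6°, so u = (cos -19.6°, sin -19.6°) = (0.9421, -0.3355) and n = (−sin -19.6°, cos -19.6°) = (0.3355, 0.9421). B is at the origin and L lies 21.0 along u from B, so L = 21.0·u = (19.78, -7.044). Tangency of A1 to both parallel lines with radius 3.9 puts P and R at B ± 3.9·n: P = (1.308, 3.674), R = (-1.308, -3.674). Equal radii place H and Q the same way about L: H = L + 3.9·n = (21.09, -3.370), Q = L − 3.9·n = (18.47, -10.72). Then cos ∠HRL = RH·RL / (|RH||RL|), giving 9.856°.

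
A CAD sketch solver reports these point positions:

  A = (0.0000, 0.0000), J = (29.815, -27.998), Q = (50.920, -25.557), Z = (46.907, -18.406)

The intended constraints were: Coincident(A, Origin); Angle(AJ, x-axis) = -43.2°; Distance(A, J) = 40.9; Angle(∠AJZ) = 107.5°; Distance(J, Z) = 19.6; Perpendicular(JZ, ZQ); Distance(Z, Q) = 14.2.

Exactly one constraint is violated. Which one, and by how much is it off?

Distance(Z, Q) = 14.2 — off by 6.00.

A = (0.00, 0.00) ✓; AJ at -43.20° ✓; |AJ| = 40.90 ✓; ∠AJZ = 107.5° ✓; |JZ| = 19.60 ✓; ∠(JZ, ZQ) = 90.00° ✓; |ZQ| = 8.200 ✗.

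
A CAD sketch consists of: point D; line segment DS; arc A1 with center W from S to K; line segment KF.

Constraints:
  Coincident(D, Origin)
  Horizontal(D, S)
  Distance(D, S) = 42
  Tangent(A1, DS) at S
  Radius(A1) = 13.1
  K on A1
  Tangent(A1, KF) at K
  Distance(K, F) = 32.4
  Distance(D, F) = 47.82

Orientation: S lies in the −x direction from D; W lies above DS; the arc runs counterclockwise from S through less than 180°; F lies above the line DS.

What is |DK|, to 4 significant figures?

30.98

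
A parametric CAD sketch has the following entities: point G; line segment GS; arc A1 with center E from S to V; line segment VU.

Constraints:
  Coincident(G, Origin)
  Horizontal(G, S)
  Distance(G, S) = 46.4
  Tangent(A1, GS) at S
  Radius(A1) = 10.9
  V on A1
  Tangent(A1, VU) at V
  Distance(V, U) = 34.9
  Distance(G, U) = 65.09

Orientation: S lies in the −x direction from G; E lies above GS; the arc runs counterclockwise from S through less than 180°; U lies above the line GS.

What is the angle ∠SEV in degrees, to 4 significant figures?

104.5°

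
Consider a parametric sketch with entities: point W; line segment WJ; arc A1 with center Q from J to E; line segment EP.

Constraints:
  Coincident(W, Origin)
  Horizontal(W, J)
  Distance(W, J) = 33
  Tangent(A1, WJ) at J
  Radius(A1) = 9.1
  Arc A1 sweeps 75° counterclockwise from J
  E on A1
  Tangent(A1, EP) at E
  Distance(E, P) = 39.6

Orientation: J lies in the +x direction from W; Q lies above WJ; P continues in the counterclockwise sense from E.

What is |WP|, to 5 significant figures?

68.794

On A1, J sits at bearing -90° from Q; a 75° counterclockwise sweep puts E at bearing -15°, so E = Q + 9.1·(cos -15°, sin -15°) = (41.790, 6.7447). The tangent condition forces QE to be normal to EP, so EP runs along (−sin -15°, cos -15°); with |EP| = 39.6, P = (52.039, 44.995). Then |WP| = |P − W| = 68.794.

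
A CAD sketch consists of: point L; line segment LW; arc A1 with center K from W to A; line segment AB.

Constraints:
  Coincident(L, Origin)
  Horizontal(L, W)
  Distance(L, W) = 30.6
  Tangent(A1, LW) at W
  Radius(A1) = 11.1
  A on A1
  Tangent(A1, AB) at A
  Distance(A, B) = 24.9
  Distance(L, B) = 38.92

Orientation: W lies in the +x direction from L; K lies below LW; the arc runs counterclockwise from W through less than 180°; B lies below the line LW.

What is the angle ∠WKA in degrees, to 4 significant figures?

84.75°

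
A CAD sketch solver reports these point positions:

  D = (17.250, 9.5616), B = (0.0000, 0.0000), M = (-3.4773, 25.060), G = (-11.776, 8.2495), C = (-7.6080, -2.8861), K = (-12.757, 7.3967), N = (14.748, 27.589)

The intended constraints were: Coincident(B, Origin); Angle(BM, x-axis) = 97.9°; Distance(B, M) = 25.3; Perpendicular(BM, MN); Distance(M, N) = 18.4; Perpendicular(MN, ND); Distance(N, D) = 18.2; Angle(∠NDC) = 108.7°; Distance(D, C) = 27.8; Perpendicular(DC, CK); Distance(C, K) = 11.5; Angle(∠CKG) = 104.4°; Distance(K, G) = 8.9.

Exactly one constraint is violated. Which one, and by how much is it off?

Distance(K, G) = 8.9 — off by 7.60.

B = (0.00, 0.00) ✓; BM at 97.90° ✓; |BM| = 25.30 ✓; ∠(BM, MN) = 90.00° ✓; |MN| = 18.40 ✓; ∠(MN, ND) = 90.00° ✓; |ND| = 18.20 ✓; ∠NDC = 108.7° ✓; |DC| = 27.80 ✓; ∠(DC, CK) = 90.00° ✓; |CK| = 11.50 ✓; ∠CKG = 104.4° ✓; |KG| = 1.300 ✗.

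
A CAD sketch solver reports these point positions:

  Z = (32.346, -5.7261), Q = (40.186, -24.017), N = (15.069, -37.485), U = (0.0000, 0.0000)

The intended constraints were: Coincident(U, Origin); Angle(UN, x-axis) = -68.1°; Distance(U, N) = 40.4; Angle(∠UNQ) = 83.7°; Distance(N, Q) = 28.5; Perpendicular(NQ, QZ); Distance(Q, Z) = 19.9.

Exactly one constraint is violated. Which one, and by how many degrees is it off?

Perpendicular(NQ, QZ) — off by 5.00°.

U = (0.00, 0.00) ✓; UN at -68.10° ✓; |UN| = 40.40 ✓; ∠UNQ = 83.70° ✓; |NQ| = 28.50 ✓; ∠(NQ, QZ) = 85.00° ✗; |QZ| = 19.90 ✓.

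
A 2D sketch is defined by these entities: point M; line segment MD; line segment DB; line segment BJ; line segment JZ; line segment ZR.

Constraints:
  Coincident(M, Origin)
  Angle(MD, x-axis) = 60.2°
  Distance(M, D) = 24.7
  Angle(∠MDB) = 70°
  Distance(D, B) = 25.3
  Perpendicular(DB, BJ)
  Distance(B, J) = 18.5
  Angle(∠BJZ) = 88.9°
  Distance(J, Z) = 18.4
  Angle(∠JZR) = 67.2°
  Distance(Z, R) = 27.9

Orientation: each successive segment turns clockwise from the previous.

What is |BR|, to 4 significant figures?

10.22

∠BJZ = 88.9° gives JZ at 129.1° from the x-axis; with |JZ| = 18.4, Z = (2.871, 4.448). ∠JZR = 67.2° gives ZR at 16.30° from the x-axis; with |ZR| = 27.9, R = (29.65, 12.28). Then |BR| = |R − B| = 10.22.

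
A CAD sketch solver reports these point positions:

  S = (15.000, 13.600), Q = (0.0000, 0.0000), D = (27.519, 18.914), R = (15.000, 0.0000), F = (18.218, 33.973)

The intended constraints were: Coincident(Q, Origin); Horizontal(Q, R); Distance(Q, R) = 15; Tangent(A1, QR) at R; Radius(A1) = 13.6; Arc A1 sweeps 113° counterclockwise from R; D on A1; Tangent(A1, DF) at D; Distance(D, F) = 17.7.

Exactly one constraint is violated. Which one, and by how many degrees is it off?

Tangent(A1, DF) at D — off by 8.70°.

Q = (0.00, 0.00) ✓; Q.y = 0.00, R.y = 0.00 ✓; |QR| = 15.00 ✓; ∠(SR, RQ) = 90.00° ✓; |SR| = 13.60 ✓; bearing(S→D) − bearing(S→R) = 113.0° ✓; |SD| = 13.60 ✓; ∠(SD, DF) = 81.30° ✗; |DF| = 17.70 ✓.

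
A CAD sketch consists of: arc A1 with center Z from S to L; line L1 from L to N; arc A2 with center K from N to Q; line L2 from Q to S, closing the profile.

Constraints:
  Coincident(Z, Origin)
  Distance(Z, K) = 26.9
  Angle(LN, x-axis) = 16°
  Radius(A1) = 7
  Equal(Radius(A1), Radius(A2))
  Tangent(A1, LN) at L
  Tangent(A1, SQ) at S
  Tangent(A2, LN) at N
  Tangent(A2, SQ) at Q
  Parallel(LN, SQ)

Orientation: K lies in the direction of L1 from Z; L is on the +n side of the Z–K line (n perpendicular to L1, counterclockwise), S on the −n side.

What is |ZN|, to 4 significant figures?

27.80

The slot axis is L1's direction at 16.0°, so u = (cos 16.0°, sin 16.0°) = (0.9613, 0.2756) and n = (−sin 16.0°, cos 16.0°) = (-0.2756, 0.9613). Z is at the origin and K lies 26.9 along u from Z, so K = 26.9·u = (25.86, 7.415). Tangency of A1 to both parallel lines with radius 7.0 puts L and S at Z ± 7.0·n: L = (-1.929, 6.729), S = (1.929, -6.729). Equal radii place N and Q the same way about K: N = K + 7.0·n = (23.93, 14.14), Q = K − 7.0·n = (27.79, 0.6858). Then |ZN| = |N − Z| = 27.80.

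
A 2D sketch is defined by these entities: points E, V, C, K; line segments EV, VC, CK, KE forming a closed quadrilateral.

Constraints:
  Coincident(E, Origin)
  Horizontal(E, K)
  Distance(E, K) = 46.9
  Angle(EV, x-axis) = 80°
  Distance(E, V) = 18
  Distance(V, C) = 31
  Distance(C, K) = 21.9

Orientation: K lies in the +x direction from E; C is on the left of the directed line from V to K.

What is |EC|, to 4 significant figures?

38.48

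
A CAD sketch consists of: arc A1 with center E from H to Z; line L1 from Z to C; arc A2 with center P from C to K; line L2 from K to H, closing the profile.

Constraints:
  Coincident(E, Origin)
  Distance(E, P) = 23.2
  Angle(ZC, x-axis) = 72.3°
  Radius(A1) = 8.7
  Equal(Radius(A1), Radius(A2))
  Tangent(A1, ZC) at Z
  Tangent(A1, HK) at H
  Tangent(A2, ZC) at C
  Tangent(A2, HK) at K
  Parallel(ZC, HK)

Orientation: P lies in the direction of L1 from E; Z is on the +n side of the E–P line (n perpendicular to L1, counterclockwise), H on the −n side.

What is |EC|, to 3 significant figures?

24.8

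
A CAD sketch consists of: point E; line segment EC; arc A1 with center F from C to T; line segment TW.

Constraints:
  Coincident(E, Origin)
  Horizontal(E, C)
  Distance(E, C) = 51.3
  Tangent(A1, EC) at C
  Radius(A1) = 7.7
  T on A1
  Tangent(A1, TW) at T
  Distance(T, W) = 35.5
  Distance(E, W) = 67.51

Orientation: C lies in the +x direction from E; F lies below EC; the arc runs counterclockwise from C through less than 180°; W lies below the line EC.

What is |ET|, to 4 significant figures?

44.75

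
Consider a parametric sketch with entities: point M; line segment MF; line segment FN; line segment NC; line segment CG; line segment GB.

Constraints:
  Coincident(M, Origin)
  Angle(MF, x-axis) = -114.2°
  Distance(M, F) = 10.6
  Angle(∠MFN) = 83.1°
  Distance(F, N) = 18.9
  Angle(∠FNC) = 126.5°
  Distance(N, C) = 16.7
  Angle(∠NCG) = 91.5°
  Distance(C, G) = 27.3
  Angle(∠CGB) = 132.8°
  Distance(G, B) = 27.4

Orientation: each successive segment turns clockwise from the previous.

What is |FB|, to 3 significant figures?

32.5

M is at the origin; MF runs at -114.2° with length 10.6, so F = (-4.35, -9.67). ∠MFN = 83.1° gives FN at 149° from the x-axis; with |FN| = 18.9, N = (-20.5, 0.0940). ∠FNC = 126.5° gives NC at 95.4° from the x-axis; with |NC| = 16.7, C = (-22.1, 16.7). ∠NCG = 91.5° gives CG at 6.90° from the x-axis; with |CG| = 27.3, G = (5.00, 20.0). ∠CGB = 132.8° gives GB at -40.3° from the x-axis; with |GB| = 27.4, B = (25.9, 2.28). Then |FB| = |B − F| = 32.5.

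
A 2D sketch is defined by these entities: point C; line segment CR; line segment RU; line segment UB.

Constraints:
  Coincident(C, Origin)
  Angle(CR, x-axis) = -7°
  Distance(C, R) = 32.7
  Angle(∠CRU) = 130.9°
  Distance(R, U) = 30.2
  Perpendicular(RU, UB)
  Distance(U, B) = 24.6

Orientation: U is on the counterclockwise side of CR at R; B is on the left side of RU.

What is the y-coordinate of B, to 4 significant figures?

34.51

∠CRU = 130.9°, so RU runs at -7.0° + (180° − 130.9°) = 42.10° from the x-axis; with |RU| = 30.2, U = R + 30.2·(cos 42.10°, sin 42.10°) = (54.86, 16.26). RU ⟂ UB; with |UB| = 24.6 on the left of RU, B = U + 24.6·(-0.6704, 0.7420) = (38.37, 34.51). So B.y = 34.51.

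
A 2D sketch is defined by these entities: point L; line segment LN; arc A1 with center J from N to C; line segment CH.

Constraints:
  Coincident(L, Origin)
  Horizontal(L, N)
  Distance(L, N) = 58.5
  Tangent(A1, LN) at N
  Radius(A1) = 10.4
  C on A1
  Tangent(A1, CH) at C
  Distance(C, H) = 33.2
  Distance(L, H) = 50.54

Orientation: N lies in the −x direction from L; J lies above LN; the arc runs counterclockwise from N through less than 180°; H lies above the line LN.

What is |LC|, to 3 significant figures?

49.4

L is at the origin; LN is horizontal with |LN| = 58.5 and N on the −x side, so N = (-58.5, 0.00). Since A1 is tangent to LN there, JN ⟂ LN, so J = N + (0, 10.4) = (-58.5, 10.4). Since JC ⟂ CH (tangency), |JH| = √(10.4² + 33.2²) = 34.8 regardless of where C sits on A1. So H lies on both circle(L, 50.54) and circle(J, 34.8); the above-LN intersection is H = (-35.2, 36.3). C is the foot of the tangent from H: C = (-49.0, 6.07).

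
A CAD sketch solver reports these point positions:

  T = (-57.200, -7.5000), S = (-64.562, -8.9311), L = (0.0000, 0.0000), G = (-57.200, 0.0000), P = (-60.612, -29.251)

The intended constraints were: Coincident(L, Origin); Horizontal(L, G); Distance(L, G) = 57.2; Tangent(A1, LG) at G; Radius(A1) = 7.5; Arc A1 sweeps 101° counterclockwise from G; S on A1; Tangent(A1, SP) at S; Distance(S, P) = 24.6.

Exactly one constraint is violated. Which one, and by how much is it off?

Distance(S, P) = 24.6 — off by 3.90.

L = (0.00, 0.00) ✓; L.y = 0.00, G.y = 0.00 ✓; |LG| = 57.20 ✓; ∠(TG, GL) = 90.00° ✓; |TG| = 7.500 ✓; bearing(T→S) − bearing(T→G) = 101.0° ✓; |TS| = 7.500 ✓; ∠(TS, SP) = 90.00° ✓; |SP| = 20.70 ✗.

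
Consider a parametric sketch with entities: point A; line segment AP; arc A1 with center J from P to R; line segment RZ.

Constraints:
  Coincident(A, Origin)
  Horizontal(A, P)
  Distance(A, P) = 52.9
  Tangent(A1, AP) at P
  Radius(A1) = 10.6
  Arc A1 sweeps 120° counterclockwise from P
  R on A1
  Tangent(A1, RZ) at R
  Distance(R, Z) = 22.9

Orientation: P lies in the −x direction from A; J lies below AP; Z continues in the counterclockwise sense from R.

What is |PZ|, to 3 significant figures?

35.8

A is at the origin; A and P share the same y with |AP| = 52.9 and P on the −x side, so P = (-52.9, 0.00). The tangent condition forces JP to be normal to AP, so J = P + (0, -10.6) = (-52.9, -10.6). On A1, P sits at bearing 90° from J; a 120° counterclockwise sweep puts R at bearing 210°, so R = J + 10.6·(cos 210°, sin 210°) = (-62.1, -15.9). The tangent condition forces JR to be normal to RZ, so RZ runs along (−sin 210°, cos 210°); with |RZ| = 22.9, Z = (-50.6, -35.7). Then |PZ| = |Z − P| = 35.8.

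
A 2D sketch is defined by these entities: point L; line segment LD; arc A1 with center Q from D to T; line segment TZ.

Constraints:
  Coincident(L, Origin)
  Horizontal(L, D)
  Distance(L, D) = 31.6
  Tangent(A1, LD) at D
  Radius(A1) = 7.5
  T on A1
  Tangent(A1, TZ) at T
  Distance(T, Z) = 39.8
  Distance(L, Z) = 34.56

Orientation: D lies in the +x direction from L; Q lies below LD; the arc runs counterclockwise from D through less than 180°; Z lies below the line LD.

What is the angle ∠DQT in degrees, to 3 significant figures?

52.5°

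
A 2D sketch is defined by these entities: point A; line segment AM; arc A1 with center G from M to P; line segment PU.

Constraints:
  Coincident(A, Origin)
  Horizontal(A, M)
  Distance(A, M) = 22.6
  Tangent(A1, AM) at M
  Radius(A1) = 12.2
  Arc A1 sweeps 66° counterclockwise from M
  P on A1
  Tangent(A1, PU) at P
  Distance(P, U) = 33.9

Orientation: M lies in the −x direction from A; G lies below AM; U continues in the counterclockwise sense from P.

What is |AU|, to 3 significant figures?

61.0

A is at the origin; AM is horizontal with |AM| = 22.6 and M on the −x side, so M = (-22.6, 0.00). Tangency of A1 to AM means the radius GM is perpendicular to AM, so G = M + (0, -12.2) = (-22.6, -12.2). On A1, M sits at bearing 90° from G; a 66° counterclockwise sweep puts P at bearing 156°, so P = G + 12.2·(cos 156°, sin 156°) = (-33.7, -7.24). The tangent condition forces GP to be normal to PU, so PU runs along (−sin 156°, cos 156°); with |PU| = 33.9, U = (-47.5, -38.2). Then |AU| = |U − A| = 61.0.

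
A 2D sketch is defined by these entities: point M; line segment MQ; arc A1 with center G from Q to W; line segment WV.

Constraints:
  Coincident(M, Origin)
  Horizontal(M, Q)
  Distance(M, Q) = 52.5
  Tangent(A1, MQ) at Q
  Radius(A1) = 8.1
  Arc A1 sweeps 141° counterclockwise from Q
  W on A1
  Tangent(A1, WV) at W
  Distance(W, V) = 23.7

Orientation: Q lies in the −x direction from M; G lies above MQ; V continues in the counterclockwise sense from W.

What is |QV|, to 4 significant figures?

32.19

M is at the origin; M and Q share the same y with |MQ| = 52.5 and Q on the −x side, so Q = (-52.50, 0.000). Since A1 is tangent to MQ there, GQ ⟂ MQ, so G = Q + (0, 8.1) = (-52.50, 8.100). On A1, Q sits at bearing -90° from G; a 141° counterclockwise sweep puts W at bearing 51°, so W = G + 8.1·(cos 51°, sin 51°) = (-47.40, 14.39). A1 meets WV tangentially, so GW is at right angles to WV, so WV runs along (−sin 51°, cos 51°); with |WV| = 23.7, V = (-65.82, 29.31). Then |QV| = |V − Q| = 32.19.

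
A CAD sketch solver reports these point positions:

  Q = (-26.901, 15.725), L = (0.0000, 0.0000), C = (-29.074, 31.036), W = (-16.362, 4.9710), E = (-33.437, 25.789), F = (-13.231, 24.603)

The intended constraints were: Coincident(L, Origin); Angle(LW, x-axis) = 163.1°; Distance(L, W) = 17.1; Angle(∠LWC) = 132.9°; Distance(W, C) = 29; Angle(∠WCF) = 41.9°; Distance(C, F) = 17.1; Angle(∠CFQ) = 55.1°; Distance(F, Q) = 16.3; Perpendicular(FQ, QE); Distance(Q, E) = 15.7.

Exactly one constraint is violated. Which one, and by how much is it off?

Distance(Q, E) = 15.7 — off by 3.70.

L = (0.00, 0.00) ✓; LW at 163.1° ✓; |LW| = 17.10 ✓; ∠LWC = 132.9° ✓; |WC| = 29.00 ✓; ∠WCF = 41.90° ✓; |CF| = 17.10 ✓; ∠CFQ = 55.10° ✓; |FQ| = 16.30 ✓; ∠(FQ, QE) = 90.00° ✓; |QE| = 12.00 ✗.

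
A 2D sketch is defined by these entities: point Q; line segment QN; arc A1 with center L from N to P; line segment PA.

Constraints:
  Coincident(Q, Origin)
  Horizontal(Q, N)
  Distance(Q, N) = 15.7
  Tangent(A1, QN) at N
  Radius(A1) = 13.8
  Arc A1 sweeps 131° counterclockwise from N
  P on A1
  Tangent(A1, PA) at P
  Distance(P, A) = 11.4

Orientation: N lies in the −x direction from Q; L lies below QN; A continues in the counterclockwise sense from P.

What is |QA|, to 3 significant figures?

36.6

On A1, N sits at bearing 90° from L; a 131° counterclockwise sweep puts P at bearing 221°, so P = L + 13.8·(cos 221°, sin 221°) = (-26.1, -22.9). Since A1 is tangent to PA there, LP ⟂ PA, so PA runs along (−sin 221°, cos 221°); with |PA| = 11.4, A = (-18.6, -31.5). Then |QA| = |A − Q| = 36.6.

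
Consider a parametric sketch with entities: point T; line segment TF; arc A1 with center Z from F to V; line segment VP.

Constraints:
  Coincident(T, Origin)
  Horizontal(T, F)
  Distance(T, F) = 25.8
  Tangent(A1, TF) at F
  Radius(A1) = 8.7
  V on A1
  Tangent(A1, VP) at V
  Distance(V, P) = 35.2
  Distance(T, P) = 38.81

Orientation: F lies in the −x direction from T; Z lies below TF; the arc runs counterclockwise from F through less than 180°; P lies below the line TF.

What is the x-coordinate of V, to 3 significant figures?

-31.5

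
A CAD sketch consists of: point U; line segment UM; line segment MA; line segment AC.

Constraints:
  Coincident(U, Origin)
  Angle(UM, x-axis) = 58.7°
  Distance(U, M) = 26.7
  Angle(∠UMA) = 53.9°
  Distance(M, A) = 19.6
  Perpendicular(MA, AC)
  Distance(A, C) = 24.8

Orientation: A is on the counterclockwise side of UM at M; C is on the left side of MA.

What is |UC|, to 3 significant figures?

5.04

∠UMA = 53.9°, so MA runs at 58.7° + (180° − 53.9°) = 185° from the x-axis; with |MA| = 19.6, A = M + 19.6·(cos 185°, sin 185°) = (-5.66, 21.2). The perpendicularity gives AC at right angles to MA; with |AC| = 24.8 on the left of MA, C = A + 24.8·(0.0837, -0.996) = (-3.58, -3.54). Then |UC| = |C − U| = 5.04.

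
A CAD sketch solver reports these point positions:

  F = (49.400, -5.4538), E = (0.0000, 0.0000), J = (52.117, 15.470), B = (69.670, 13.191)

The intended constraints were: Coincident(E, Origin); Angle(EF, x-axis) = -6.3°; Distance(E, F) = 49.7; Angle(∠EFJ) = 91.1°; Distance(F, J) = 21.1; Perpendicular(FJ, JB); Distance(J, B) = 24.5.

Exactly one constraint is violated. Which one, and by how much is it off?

Distance(J, B) = 24.5 — off by 6.80.

E = (0.00, 0.00) ✓; EF at -6.300° ✓; |EF| = 49.70 ✓; ∠EFJ = 91.10° ✓; |FJ| = 21.10 ✓; ∠(FJ, JB) = 90.00° ✓; |JB| = 17.70 ✗.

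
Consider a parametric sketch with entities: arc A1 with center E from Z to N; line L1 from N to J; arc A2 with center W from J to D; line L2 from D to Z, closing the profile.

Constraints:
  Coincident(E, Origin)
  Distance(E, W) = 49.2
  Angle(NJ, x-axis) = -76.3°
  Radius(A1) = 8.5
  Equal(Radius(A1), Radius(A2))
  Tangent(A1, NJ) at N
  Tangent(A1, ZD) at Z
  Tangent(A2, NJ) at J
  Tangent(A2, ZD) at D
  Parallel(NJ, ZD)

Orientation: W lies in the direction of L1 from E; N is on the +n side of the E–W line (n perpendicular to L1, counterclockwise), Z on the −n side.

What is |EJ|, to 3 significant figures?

49.9

The slot axis is L1's direction at -76.3°, so u = (cos -76.3°, sin -76.3°) = (0.237, -0.972) and n = (−sin -76.3°, cos -76.3°) = (0.972, 0.237). E is at the origin and W lies 49.2 along u from E, so W = 49.2·u = (11.7, -47.8). Tangency of A1 to both parallel lines with radius 8.5 puts N and Z at E ± 8.5·n: N = (8.26, 2.01), Z = (-8.26, -2.01). Equal radii place J and D the same way about W: J = W + 8.5·n = (19.9, -45.8), D = W − 8.5·n = (3.39, -49.8). Then |EJ| = |J − E| = 49.9.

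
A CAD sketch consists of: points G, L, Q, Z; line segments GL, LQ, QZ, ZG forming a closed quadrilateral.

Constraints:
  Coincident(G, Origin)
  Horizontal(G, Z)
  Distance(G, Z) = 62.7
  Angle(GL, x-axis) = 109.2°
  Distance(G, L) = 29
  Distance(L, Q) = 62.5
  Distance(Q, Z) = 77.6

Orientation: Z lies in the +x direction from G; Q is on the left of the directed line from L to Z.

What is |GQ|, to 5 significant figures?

79.788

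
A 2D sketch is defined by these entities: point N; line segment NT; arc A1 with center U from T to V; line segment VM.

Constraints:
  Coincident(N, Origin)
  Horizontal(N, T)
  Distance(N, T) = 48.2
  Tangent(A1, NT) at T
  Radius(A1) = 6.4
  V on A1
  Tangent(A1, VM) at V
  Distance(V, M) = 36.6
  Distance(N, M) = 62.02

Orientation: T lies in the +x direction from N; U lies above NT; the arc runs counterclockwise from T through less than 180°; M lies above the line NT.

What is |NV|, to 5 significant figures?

54.964

Checks: |UV| = 6.400 ✓; ∠(UV, VM) = 90.00° ✓; |VM| = 36.60 ✓; |NM| = 62.02 ✓.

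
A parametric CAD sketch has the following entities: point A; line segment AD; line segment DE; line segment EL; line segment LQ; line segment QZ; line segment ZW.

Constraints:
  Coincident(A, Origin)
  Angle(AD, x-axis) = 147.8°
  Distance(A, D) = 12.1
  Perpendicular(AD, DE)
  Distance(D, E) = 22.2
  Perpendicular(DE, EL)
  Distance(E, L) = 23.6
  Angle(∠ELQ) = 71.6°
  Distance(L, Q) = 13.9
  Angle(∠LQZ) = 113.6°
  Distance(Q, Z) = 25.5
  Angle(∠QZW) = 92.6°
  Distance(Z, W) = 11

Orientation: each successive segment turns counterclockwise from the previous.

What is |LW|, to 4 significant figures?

31.61

A is at the origin; AD runs at 147.8° with length 12.1, so D = (-10.24, 6.448). AD is perpendicular to DE, so DE runs at -122.2°; with |DE| = 22.2, E = (-22.07, -12.34). DE is perpendicular to EL, so EL runs at -32.20°; with |EL| = 23.6, L = (-2.099, -24.91). ∠ELQ = 71.6° gives LQ at 76.20° from the x-axis; with |LQ| = 13.9, Q = (1.217, -11.41). ∠LQZ = 113.6° gives QZ at 142.6° from the x-axis; with |QZ| = 25.5, Z = (-19.04, 4.073). ∠QZW = 92.6° gives ZW at -130.0° from the x-axis; with |ZW| = 11.0, W = (-26.11, -4.353). Then |LW| = |W − L| = 31.61.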